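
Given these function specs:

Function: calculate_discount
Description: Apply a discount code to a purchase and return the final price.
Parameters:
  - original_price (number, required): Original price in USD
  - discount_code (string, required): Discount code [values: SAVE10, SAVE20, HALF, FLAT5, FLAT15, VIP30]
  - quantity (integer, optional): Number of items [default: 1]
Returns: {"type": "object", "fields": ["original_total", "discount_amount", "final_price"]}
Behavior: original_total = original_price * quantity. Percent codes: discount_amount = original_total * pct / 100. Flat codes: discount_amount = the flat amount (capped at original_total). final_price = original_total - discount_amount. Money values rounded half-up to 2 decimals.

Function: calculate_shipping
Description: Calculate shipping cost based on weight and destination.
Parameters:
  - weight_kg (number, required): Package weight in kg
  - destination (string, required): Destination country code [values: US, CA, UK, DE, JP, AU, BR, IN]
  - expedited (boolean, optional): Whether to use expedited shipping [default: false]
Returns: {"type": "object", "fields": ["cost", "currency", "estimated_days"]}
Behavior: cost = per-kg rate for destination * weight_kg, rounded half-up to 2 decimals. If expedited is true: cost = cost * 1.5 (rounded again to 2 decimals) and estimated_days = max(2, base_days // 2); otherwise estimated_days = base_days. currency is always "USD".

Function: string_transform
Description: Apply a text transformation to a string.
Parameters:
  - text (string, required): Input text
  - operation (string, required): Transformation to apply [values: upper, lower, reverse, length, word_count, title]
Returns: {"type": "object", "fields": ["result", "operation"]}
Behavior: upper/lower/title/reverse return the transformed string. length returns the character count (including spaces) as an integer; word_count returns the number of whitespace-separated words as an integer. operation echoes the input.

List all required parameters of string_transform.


Parameters of string_transform and their required/optional flag:
  text: required
  operation: required
operation, text


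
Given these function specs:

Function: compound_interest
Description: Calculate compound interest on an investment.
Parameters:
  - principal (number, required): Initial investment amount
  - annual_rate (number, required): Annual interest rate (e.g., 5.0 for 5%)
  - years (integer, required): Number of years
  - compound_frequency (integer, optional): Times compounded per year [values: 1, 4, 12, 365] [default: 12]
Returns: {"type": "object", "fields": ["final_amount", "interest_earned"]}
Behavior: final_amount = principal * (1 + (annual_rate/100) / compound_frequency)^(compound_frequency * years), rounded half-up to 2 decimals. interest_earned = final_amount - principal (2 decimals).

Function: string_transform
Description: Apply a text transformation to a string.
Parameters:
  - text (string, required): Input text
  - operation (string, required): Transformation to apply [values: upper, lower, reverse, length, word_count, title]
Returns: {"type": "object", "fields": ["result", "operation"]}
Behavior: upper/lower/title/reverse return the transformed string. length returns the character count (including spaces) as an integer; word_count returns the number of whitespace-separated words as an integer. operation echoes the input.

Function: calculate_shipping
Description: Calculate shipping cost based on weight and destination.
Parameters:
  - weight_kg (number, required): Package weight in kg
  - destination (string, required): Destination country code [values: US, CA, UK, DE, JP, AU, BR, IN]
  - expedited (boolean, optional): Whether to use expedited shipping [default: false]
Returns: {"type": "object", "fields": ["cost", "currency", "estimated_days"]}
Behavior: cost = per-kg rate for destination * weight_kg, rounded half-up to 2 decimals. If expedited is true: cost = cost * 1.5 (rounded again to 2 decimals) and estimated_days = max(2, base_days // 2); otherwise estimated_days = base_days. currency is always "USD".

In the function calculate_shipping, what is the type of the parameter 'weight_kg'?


The calculate_shipping spec declares:
  - weight_kg (number, required): Package weight in kg
Type:
number


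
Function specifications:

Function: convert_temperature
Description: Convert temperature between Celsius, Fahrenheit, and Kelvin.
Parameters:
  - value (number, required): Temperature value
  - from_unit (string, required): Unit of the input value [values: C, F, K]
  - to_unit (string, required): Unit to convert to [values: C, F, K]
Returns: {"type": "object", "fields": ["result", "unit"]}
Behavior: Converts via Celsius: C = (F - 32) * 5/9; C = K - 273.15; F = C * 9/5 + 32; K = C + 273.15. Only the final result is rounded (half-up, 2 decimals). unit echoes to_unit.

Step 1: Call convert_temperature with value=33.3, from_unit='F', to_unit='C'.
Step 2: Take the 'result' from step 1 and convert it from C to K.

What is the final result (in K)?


Step 1: convert_temperature(value=33.3, from_unit=F, to_unit=C)
  To C: (33.3 - 32) * 5/9 = 0.722222
  Target is C: 0.722222
  Round to 2 decimals: 0.72
  -> result = 0.72 C
Step 2: convert_temperature(value=0.72, from_unit=C, to_unit=K)
  Input already in C: 0.72
  To K: 0.72 + 273.15 = 273.87
  Round to 2 decimals: 273.87
  -> result = 273.87 K
273.87 K


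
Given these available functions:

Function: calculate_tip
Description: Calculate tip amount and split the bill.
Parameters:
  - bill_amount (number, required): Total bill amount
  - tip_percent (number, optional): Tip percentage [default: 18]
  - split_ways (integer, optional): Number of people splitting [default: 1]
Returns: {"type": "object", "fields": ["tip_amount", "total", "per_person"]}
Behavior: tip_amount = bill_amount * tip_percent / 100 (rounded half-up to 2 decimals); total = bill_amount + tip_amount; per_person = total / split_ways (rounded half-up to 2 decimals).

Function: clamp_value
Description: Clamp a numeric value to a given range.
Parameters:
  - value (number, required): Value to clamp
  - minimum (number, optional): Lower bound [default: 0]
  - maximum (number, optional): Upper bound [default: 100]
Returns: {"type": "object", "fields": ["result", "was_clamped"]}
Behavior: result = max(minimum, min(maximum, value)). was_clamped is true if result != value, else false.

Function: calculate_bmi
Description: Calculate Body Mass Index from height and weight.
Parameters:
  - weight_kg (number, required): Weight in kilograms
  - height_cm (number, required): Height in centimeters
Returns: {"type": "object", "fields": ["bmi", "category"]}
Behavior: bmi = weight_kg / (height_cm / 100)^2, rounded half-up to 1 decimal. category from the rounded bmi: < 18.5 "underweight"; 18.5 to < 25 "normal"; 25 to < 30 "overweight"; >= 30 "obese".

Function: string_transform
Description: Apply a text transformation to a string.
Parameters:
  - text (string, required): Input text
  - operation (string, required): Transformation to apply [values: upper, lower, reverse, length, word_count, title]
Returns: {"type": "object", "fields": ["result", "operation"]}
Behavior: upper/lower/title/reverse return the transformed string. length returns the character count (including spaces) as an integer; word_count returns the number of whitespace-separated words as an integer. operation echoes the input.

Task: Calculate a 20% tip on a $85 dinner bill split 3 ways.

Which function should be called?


The task needs a function whose description is: Calculate tip amount and split the bill.
calculate_tip


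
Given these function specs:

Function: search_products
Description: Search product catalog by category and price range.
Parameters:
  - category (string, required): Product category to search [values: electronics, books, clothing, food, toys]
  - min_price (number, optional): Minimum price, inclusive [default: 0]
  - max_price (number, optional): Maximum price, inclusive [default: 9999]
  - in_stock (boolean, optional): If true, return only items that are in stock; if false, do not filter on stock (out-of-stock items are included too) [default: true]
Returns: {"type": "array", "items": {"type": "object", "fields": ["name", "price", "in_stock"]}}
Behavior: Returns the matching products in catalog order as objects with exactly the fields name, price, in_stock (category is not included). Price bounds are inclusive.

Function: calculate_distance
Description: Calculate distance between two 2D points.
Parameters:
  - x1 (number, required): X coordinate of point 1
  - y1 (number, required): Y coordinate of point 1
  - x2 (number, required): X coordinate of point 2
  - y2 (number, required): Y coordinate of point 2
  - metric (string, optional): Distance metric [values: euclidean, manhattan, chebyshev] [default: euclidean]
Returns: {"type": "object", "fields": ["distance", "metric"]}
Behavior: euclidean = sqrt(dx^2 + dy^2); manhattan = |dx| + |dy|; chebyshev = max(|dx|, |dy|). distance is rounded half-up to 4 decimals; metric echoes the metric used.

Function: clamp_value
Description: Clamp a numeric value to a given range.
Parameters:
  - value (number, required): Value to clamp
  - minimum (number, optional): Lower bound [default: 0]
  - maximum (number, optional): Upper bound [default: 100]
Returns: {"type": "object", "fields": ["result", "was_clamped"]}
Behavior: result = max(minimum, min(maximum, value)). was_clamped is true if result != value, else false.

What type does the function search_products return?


The search_products spec declares Returns: {"type": "array", "items": {"type": "object", "fields": ["name", "price", "in_stock"]}}
Type:
array


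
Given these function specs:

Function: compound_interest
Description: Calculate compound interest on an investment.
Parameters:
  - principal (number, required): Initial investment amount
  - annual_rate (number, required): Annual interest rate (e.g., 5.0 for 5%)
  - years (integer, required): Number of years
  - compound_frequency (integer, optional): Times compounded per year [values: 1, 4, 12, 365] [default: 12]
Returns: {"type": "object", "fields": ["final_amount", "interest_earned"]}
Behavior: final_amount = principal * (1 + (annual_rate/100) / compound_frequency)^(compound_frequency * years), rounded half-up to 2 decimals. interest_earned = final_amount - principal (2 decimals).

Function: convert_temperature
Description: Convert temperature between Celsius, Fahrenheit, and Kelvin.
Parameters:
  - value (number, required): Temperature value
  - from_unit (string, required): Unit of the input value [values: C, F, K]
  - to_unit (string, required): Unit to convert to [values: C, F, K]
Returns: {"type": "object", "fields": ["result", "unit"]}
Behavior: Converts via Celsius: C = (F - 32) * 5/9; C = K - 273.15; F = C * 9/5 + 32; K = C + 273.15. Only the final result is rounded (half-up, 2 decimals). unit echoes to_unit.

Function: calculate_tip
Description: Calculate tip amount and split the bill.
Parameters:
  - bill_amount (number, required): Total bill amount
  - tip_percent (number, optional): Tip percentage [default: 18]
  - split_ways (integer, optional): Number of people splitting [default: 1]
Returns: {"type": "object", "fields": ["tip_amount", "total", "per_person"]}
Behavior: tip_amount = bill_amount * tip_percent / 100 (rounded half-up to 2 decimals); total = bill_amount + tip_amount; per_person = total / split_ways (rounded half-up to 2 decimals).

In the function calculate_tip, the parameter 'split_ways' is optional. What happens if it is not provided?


The calculate_tip spec declares:
  - split_ways (integer, optional): Number of people splitting [default: 1]
It defaults to 1


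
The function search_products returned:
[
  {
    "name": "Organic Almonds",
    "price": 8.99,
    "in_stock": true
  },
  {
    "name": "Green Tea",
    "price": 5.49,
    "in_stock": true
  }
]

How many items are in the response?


Items: Organic Almonds, Green Tea
2


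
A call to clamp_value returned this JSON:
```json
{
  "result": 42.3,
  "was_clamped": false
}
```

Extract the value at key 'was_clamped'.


false


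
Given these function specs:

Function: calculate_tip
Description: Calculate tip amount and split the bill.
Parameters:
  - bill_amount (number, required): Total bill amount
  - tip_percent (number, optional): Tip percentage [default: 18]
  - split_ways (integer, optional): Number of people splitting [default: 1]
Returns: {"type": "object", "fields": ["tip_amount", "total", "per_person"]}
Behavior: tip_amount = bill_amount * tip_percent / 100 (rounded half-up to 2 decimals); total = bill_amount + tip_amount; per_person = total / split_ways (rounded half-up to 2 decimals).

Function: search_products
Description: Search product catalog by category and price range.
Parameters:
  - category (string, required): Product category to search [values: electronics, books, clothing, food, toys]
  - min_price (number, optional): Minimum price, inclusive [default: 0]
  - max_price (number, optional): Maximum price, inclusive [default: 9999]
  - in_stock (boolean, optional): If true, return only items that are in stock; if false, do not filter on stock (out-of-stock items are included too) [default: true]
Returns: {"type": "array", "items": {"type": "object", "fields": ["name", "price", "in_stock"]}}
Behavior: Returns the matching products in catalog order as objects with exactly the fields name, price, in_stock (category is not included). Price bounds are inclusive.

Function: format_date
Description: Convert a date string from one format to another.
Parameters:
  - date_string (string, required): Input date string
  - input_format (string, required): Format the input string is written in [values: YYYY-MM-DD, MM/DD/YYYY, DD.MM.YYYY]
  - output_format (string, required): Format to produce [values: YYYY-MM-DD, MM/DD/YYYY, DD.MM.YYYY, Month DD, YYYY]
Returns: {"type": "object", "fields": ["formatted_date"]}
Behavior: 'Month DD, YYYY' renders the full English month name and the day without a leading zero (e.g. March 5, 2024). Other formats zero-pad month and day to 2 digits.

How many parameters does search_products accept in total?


Parameters of search_products: category (required), min_price (optional), max_price (optional), in_stock (optional)
Total:
4


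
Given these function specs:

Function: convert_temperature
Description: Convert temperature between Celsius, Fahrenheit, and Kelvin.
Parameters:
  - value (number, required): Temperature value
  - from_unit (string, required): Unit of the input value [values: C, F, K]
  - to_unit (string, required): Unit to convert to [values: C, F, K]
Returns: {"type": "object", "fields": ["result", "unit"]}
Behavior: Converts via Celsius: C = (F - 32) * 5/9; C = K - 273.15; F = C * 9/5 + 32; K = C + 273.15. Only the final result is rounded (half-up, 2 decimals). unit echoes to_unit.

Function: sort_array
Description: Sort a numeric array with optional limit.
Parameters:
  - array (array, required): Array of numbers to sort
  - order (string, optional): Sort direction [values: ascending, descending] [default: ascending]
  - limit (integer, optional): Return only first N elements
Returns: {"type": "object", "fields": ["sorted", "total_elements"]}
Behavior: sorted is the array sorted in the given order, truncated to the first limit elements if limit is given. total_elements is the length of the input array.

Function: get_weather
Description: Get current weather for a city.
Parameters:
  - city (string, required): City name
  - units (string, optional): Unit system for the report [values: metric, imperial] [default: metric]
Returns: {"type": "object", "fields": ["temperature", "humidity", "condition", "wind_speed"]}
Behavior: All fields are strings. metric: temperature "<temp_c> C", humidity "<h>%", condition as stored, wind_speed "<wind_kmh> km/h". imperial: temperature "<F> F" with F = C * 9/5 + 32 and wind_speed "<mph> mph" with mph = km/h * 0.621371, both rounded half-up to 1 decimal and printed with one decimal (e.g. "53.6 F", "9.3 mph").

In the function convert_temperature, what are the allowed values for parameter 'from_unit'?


The convert_temperature spec declares:
  - from_unit (string, required): Unit of the input value [values: C, F, K]
Allowed values:
C, F, K


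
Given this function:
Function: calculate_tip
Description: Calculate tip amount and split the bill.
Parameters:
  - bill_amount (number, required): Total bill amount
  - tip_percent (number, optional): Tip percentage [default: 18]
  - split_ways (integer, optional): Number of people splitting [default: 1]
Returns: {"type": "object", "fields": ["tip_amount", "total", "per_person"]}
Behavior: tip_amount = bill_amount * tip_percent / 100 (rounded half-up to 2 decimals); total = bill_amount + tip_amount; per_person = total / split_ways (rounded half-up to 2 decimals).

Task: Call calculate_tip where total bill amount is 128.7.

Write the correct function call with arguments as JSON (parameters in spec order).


Mapping each described value to its parameter name:
  'Total bill amount' -> bill_amount = 128.7
calculate_tip({"bill_amount": 128.7})


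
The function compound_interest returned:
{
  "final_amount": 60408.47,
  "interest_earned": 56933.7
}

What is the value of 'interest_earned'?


56933.7


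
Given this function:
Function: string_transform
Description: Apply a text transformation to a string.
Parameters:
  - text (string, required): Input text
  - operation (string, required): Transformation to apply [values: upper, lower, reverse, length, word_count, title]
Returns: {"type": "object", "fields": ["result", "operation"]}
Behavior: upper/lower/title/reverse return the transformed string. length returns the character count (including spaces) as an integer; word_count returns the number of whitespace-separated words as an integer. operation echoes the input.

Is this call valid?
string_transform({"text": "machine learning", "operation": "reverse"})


Checking all required parameters present and types match... All valid.
Valid


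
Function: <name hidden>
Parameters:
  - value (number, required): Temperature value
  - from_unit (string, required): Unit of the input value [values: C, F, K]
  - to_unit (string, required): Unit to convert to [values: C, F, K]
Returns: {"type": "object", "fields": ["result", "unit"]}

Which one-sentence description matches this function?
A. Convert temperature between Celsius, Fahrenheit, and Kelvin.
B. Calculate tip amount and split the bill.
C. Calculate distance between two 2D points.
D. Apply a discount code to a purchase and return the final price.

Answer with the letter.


Parameters value, from_unit, to_unit and return ["result", "unit"] fit: Convert temperature between Celsius, Fahrenheit, and Kelvin.
A


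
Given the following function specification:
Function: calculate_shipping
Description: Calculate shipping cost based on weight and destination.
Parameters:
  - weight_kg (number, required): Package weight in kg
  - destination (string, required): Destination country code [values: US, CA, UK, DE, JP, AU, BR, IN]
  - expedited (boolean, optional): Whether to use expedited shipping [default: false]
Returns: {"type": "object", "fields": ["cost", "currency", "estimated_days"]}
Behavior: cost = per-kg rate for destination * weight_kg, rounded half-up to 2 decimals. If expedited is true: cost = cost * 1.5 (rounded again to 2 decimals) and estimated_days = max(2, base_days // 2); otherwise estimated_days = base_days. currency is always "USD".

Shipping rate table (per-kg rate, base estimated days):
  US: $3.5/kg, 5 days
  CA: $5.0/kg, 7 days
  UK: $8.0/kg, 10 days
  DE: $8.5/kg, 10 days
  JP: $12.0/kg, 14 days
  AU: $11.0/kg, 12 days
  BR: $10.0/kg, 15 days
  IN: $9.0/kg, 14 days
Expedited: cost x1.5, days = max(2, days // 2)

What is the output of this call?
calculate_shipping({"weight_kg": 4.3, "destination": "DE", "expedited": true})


Rate for DE: $8.5/kg, base 10 days
cost = 8.5 * 4.3 = 36.55 -> 36.55
expedited: cost = 36.55 * 1.5 = 54.825 -> 54.83; estimated_days = max(2, 10 // 2) = 5
Output:
{"cost": 54.83, "currency": "USD", "estimated_days": 5}


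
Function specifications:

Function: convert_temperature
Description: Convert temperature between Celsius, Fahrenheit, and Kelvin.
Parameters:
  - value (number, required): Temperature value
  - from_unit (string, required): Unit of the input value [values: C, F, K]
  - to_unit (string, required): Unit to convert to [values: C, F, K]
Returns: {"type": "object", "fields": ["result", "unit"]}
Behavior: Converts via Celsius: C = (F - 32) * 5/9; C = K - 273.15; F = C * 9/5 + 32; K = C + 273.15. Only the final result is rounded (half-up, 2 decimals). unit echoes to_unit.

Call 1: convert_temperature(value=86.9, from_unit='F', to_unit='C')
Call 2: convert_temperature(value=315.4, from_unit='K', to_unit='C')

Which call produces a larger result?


Call 1:
  To C: (86.9 - 32) * 5/9 = 30.5
  Target is C: 30.5
  Round to 2 decimals: 30.5
  -> 30.5 C
Call 2:
  To C: 315.4 - 273.15 = 42.25
  Target is C: 42.25
  Round to 2 decimals: 42.25
  -> 42.25 C
Call 2 (42.25 C)


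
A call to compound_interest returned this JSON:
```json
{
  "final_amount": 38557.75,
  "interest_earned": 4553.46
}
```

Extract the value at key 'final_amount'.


38557.75


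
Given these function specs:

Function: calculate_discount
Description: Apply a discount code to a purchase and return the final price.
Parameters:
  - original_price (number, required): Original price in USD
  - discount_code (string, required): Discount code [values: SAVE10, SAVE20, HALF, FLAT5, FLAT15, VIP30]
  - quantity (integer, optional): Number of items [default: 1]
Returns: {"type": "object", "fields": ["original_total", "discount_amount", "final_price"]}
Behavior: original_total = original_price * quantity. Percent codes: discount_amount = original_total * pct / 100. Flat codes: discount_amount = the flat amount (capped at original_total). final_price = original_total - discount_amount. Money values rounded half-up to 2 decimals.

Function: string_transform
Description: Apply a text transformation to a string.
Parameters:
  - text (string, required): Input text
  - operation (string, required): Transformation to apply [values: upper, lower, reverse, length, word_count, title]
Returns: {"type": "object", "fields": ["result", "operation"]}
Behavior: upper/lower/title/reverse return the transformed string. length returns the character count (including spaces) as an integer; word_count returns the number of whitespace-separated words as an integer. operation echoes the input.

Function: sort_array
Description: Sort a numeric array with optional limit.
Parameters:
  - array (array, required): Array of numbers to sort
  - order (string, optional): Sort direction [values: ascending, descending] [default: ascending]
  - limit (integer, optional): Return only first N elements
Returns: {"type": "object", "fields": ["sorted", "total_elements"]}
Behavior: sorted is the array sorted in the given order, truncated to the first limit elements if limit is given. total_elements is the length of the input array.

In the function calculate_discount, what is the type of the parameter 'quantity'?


The calculate_discount spec declares:
  - quantity (integer, optional): Number of items [default: 1]
Type:
integer


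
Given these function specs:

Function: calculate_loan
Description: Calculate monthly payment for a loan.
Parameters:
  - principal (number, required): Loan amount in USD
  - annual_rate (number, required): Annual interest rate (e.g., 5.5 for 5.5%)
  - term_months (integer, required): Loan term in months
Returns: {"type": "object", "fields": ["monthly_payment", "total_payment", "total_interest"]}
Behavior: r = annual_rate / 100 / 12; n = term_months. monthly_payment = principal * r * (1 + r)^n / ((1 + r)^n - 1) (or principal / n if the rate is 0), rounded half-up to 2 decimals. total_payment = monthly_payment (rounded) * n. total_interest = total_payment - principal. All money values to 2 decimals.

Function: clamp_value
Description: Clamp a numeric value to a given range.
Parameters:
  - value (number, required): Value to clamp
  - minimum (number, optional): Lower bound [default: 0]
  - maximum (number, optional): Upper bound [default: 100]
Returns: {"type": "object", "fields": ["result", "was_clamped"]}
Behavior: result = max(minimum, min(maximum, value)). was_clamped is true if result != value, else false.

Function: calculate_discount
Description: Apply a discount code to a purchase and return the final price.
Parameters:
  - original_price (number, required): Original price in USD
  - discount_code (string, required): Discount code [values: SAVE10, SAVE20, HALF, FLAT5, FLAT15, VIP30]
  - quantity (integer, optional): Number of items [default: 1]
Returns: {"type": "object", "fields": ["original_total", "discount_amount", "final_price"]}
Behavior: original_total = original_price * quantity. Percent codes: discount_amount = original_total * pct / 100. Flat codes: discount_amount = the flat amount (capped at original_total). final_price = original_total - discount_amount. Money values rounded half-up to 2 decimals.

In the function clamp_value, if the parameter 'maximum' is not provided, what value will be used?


The clamp_value spec declares:
  - maximum (number, optional): Upper bound [default: 100]
Default:
100


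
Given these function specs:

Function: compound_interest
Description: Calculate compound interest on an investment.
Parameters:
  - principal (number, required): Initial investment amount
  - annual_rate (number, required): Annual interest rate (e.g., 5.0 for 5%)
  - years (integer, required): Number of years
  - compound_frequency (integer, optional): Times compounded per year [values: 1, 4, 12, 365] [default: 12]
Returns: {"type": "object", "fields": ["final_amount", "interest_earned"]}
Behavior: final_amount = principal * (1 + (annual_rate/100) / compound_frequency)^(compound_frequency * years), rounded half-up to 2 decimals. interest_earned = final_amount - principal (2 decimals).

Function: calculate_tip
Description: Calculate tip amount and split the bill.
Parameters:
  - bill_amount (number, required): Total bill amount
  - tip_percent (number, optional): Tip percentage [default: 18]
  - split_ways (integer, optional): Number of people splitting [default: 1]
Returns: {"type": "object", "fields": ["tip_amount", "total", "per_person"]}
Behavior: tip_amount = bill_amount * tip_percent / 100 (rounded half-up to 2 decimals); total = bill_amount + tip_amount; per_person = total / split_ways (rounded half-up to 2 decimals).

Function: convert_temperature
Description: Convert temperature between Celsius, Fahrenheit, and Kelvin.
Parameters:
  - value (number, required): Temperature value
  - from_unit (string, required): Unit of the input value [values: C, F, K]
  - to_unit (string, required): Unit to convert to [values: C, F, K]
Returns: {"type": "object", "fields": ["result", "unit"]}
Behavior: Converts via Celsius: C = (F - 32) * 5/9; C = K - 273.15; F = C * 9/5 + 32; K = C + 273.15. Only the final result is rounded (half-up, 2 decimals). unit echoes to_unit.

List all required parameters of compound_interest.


Parameters of compound_interest and their required/optional flag:
  principal: required
  annual_rate: required
  years: required
  compound_frequency: optional
annual_rate, principal, years


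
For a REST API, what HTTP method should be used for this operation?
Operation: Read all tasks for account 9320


GET = read, POST = create, PUT = update/replace, DELETE = remove
This operation is a read.
GET


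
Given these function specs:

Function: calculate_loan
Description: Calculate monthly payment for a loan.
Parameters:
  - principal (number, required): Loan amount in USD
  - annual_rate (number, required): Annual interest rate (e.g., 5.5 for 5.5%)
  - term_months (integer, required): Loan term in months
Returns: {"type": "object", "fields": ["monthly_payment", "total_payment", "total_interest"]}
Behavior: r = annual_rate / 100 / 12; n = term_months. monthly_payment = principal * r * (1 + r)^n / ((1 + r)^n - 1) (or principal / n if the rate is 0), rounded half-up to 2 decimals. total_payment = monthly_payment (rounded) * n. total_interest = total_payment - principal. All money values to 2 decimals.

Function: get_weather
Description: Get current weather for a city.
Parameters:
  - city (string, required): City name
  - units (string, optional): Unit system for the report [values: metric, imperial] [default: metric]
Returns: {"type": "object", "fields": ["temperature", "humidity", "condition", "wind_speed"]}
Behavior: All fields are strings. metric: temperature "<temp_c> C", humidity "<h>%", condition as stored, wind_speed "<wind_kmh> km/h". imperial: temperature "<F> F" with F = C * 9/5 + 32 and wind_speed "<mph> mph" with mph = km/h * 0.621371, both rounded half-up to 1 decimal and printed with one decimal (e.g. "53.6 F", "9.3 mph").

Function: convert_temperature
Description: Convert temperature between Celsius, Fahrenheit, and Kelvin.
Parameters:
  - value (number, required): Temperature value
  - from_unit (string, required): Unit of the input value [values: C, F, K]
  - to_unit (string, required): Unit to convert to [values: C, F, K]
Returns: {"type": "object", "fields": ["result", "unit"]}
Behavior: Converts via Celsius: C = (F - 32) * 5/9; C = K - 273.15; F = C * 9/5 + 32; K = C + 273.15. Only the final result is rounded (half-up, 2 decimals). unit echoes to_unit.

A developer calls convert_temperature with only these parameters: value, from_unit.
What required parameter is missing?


Required parameters: value, from_unit, to_unit
Provided: value, from_unit
Missing: to_unit
to_unit


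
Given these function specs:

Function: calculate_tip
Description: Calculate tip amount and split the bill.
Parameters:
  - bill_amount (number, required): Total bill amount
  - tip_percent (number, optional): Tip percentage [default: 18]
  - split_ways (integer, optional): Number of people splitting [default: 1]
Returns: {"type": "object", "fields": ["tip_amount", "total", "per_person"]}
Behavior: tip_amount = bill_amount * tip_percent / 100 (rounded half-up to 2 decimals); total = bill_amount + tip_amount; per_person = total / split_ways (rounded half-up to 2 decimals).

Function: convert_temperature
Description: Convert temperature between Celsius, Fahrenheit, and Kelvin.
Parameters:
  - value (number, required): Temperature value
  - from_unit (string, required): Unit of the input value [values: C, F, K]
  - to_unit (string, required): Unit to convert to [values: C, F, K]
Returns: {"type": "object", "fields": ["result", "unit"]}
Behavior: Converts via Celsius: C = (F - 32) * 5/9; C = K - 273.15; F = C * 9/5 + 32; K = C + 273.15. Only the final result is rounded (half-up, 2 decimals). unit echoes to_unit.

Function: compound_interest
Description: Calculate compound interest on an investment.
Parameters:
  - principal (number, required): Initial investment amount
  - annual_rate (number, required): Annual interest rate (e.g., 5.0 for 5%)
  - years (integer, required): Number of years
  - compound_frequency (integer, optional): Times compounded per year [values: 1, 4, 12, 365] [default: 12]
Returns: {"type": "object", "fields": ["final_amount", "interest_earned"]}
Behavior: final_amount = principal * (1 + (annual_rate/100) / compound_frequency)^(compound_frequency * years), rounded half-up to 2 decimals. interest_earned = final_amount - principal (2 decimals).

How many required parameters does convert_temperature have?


Parameters of convert_temperature: value (required), from_unit (required), to_unit (required)
Required count:
3


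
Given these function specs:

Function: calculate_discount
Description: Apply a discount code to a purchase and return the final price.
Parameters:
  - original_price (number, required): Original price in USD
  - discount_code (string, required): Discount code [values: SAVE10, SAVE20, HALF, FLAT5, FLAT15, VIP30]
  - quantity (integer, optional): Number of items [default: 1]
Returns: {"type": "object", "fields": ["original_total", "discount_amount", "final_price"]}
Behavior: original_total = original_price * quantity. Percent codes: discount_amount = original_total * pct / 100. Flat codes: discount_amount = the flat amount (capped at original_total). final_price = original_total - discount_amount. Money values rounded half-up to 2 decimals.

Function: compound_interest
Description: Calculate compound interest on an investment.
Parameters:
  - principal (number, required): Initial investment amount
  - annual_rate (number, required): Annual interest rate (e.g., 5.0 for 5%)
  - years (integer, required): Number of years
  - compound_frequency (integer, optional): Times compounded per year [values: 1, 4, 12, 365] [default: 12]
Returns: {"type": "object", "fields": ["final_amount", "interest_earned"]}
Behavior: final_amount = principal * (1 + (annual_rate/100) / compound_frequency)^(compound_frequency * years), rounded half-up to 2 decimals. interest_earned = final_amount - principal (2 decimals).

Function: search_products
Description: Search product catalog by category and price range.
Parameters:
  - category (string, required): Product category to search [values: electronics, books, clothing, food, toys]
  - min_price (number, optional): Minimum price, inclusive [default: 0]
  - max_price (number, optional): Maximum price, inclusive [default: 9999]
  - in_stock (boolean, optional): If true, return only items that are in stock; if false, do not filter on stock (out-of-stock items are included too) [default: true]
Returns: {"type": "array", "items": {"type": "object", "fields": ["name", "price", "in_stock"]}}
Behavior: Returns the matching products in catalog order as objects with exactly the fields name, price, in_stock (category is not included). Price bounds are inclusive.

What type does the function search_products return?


The search_products spec declares Returns: {"type": "array", "items": {"type": "object", "fields": ["name", "price", "in_stock"]}}
Type:
array


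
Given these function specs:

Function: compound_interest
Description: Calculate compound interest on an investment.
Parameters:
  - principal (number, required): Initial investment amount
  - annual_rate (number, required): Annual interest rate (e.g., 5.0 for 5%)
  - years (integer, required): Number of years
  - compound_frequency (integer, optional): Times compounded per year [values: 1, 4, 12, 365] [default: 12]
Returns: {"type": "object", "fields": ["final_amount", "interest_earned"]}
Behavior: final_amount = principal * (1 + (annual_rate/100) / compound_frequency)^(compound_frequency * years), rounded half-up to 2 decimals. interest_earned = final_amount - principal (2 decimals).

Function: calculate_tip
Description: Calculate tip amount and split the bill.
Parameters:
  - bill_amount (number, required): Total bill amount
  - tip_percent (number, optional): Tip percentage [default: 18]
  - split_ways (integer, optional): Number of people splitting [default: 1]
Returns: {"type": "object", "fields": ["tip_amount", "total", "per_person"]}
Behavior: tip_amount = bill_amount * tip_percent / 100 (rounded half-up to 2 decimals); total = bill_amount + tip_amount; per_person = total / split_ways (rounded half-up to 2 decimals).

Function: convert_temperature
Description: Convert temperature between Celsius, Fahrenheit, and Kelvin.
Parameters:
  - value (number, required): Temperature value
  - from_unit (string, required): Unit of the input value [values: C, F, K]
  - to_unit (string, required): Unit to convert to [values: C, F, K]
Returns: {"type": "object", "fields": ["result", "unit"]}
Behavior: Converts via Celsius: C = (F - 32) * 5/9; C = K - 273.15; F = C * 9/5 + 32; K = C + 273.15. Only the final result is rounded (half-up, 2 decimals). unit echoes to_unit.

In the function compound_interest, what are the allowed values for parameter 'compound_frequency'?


The compound_interest spec declares:
  - compound_frequency (integer, optional): Times compounded per year [values: 1, 4, 12, 365] [default: 12]
Allowed values:
1, 4, 12, 365


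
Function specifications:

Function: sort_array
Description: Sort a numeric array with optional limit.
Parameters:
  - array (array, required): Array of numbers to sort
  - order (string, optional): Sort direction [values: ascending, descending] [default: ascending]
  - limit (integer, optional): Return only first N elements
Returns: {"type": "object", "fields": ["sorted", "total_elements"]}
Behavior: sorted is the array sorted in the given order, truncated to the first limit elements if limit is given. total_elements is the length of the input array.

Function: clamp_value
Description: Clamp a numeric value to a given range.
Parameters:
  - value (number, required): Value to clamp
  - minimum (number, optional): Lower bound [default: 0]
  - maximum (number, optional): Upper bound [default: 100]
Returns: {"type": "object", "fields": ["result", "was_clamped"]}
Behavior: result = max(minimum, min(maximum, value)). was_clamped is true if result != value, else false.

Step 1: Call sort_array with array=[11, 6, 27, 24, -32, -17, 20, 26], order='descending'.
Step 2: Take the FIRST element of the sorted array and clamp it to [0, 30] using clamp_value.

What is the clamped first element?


Step 1: sort_array(order=descending)
  sorted: [27, 26, 24, 20, 11, 6, -17, -32]
  -> first element = 27
Step 2: clamp_value(value=27, minimum=0, maximum=30)
  result = max(0, min(30, 27)) = max(0, 27) = 27
  was_clamped = (27 != 27) = false
  -> result = 27
27


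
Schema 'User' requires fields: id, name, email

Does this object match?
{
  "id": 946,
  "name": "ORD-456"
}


Checking required fields...
Missing: email
Invalid - missing required field 'email'


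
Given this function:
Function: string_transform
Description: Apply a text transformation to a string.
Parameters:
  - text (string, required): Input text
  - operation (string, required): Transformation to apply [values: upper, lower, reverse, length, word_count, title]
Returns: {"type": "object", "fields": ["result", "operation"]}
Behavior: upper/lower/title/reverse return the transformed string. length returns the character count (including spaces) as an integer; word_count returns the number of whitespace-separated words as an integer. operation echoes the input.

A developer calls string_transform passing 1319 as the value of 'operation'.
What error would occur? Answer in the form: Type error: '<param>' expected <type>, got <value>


Spec: 'operation' is declared as string; 1319 is an integer.
Type error: 'operation' expected string, got 1319


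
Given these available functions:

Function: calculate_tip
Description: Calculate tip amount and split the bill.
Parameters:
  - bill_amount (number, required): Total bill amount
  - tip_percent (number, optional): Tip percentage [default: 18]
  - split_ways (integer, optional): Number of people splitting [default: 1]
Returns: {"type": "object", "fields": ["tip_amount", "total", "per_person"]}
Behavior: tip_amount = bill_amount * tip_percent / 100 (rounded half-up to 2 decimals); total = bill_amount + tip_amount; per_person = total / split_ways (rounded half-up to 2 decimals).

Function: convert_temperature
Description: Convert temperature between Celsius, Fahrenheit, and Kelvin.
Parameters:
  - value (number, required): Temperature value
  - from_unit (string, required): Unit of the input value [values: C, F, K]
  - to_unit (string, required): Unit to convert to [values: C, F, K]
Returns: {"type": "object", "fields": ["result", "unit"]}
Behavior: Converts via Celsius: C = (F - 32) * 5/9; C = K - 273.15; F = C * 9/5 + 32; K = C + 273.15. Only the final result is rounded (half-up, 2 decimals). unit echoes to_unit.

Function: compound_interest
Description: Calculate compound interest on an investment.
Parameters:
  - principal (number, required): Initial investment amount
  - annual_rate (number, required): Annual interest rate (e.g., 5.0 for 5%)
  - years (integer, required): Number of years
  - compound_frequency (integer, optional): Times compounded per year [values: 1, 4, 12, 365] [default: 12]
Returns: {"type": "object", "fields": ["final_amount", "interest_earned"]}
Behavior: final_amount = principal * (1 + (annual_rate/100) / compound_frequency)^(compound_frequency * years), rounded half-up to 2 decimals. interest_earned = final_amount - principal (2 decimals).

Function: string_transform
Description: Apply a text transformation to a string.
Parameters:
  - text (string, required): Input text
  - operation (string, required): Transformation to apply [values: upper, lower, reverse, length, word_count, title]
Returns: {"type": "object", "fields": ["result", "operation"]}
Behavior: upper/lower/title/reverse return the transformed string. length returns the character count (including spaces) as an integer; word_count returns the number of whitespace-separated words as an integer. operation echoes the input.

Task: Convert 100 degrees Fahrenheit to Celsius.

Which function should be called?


The task needs a function whose description is: Convert temperature between Celsius, Fahrenheit, and Kelvin.
convert_temperature
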